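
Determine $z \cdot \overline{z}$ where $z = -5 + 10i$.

z * conjugate(z) = |z|^2 = a^2 + b^2
= (-5)^2 + 10^2 = 125


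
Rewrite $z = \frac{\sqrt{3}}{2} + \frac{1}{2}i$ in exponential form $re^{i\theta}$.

r = |z| = sqrt((sqrt(3)/2)^2 + (1/2)^2) = sqrt(3/4 + 1/4) = sqrt(1) = 1
θ = arctan(b/a) = arctan(0.5/0.866) (quadrant-adjusted) = 30° = π/6
z = 1e^(i*π/6)


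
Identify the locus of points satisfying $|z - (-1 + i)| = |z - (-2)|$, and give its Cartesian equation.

|z - z1| = |z - z2| means z is equidistant from z1 and z2,
i.e. the perpendicular bisector of the segment from (-1, 1) to (-2, 0) (midpoint (-3/2, 1/2)).
With z = x + yi, square both sides:
(x - (-1))^2 + (y - 1)^2 = (x - (-2))^2 + (y - 0)^2
The x^2 and y^2 terms cancel: -2x + (-2)y = 4 - 2 = 2
Simplify: x + y = -1
Locus: Perpendicular bisector of the segment from (-1, 1) to (-2, 0): the line x + y = -1


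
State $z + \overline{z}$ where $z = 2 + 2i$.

z + conjugate(z) = (a + bi) + (a - bi) = 2a
= 2 * 2 = 4


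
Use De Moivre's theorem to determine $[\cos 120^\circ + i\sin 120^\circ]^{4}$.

By De Moivre: z^n = r^n(cos(nθ) + i sin(nθ))
= 1^4(cos(4*120°) + i sin(4*120°))
= 1(cos 120° + i sin 120°)
= -1/2 + (sqrt(3)/2)i


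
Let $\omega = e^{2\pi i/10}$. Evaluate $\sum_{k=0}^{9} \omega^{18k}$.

Let ζ = ω^18 = e^(2πi·18/10). Since 10 ∤ 18, ζ ≠ 1.
Sum = Σ_{k=0}^{9} ζ^k = (ζ^10 - 1)/(ζ - 1) = (ω^{18·10} - 1)/(ζ - 1) = (1 - 1)/(ζ - 1) = 0


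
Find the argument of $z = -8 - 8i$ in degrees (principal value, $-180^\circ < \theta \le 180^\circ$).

θ = arctan(b/a) = arctan(-8/-8) (quadrant-adjusted) = -135°


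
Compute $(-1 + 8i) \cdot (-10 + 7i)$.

(a1*a2 - b1*b2) + (a1*b2 + b1*a2)i
= (10 - 56) + (-7 + (-80))i
= -46 - 87i


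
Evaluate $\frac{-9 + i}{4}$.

Divisor is real, so divide each part by 4:
= -9/4 + (1/4)i


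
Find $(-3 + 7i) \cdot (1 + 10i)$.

(a1*a2 - b1*b2) + (a1*b2 + b1*a2)i
= (-3 - 70) + (-30 + 7)i
= -73 - 23i


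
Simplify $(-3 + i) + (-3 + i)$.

(-3 + (-3)) + (1 + 1)i = -6 + 2i


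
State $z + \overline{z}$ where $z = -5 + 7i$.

z + conjugate(z) = (a + bi) + (a - bi) = 2a
= 2 * (-5) = -10


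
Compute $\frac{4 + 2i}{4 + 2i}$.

Multiply numerator and denominator by conjugate (4 - 2i):
= (4 + 2i)(4 - 2i) / (4^2 + 2^2)
= (20) / 20
= 1


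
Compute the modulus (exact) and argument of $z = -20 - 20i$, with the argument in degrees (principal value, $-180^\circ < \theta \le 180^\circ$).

|z| = sqrt((-20)^2 + (-20)^2) = sqrt(800)
arg(z) = arctan(b/a) = arctan(-20/-20) (quadrant-adjusted) = -135°


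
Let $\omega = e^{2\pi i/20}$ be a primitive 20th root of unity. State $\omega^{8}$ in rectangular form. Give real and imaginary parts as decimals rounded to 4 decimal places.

ω^8 = e^(2πi·8/20) = e^(i·4π/5)
= cos(4π/5) + i sin(4π/5)
= -0.8090 + 0.5878i


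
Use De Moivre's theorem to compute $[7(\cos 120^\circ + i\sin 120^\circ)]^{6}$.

By De Moivre: z^n = r^n(cos(nθ) + i sin(nθ))
= 7^6(cos(6*120°) + i sin(6*120°))
= 117649(cos 0° + i sin 0°)
= 117649


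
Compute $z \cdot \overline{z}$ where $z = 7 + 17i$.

z * conjugate(z) = |z|^2 = a^2 + b^2
= 7^2 + 17^2 = 338


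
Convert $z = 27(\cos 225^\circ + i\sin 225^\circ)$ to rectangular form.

a = r cos θ = 27 * -sqrt(2)/2 = -27*sqrt(2)/2
b = r sin θ = 27 * -sqrt(2)/2 = -27*sqrt(2)/2
z = -27*sqrt(2)/2 - (27*sqrt(2)/2)i


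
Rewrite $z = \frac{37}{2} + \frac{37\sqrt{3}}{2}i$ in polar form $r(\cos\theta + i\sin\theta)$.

r = |z| = sqrt(a^2 + b^2) = sqrt((37/2)^2 + (37*sqrt(3)/2)^2) = sqrt(1369/4 + 4107/4) = sqrt(1369) = 37
θ = arctan(b/a) = arctan(32.0429/18.5) (quadrant-adjusted) = 60°
z = 37(cos 60° + i sin 60°)


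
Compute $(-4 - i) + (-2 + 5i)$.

(-4 + (-2)) + (-1 + 5)i = -6 + 4i


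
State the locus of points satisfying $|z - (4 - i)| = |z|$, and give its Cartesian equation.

|z - z1| = |z - z2| means z is equidistant from z1 and z2,
i.e. the perpendicular bisector of the segment from (4, -1) to (0, 0) (midpoint (2, -1/2)).
With z = x + yi, square both sides:
(x - 4)^2 + (y - (-1))^2 = (x - 0)^2 + (y - 0)^2
The x^2 and y^2 terms cancel: -8x + 2y = 0 - 17 = -17
Simplify: 8x - 2y = 17
Locus: Perpendicular bisector of the segment from (4, -1) to (0, 0): the line 8x - 2y = 17


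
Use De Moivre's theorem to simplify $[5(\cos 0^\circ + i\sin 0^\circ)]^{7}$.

By De Moivre: z^n = r^n(cos(nθ) + i sin(nθ))
= 5^7(cos(7*0°) + i sin(7*0°))
= 78125(cos 0° + i sin 0°)
= 78125


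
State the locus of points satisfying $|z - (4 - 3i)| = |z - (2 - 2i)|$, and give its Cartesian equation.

|z - z1| = |z - z2| means z is equidistant from z1 and z2,
i.e. the perpendicular bisector of the segment from (4, -3) to (2, -2) (midpoint (3, -5/2)).
With z = x + yi, square both sides:
(x - 4)^2 + (y - (-3))^2 = (x - 2)^2 + (y - (-2))^2
The x^2 and y^2 terms cancel: -4x + 2y = 8 - 25 = -17
Simplify: 4x - 2y = 17
Locus: Perpendicular bisector of the segment from (4, -3) to (2, -2): the line 4x - 2y = 17


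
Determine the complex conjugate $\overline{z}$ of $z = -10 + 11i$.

If z = a + bi, then conjugate(z) = a - bi
conjugate(-10 + 11i) = -10 - 11i


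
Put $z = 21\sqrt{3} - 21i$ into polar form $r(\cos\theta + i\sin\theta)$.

r = |z| = sqrt(a^2 + b^2) = sqrt((21*sqrt(3))^2 + (-21)^2) = sqrt(1323 + 441) = sqrt(1764) = 42
θ = arctan(b/a) = arctan(-21/36.3731) (quadrant-adjusted) = 330°
z = 42(cos 330° + i sin 330°)


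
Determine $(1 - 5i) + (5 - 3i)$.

(1 + 5) + (-5 + (-3))i = 6 - 8i


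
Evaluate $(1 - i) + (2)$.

(1 + 2) + (-1 + 0)i = 3 - i


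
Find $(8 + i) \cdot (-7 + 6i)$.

(a1*a2 - b1*b2) + (a1*b2 + b1*a2)i
= (-56 - 6) + (48 + (-7))i
= -62 + 41i


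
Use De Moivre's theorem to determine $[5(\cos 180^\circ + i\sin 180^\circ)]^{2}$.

By De Moivre: z^n = r^n(cos(nθ) + i sin(nθ))
= 5^2(cos(2*180°) + i sin(2*180°))
= 25(cos 0° + i sin 0°)
= 25


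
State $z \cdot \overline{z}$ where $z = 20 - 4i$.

z * conjugate(z) = |z|^2 = a^2 + b^2
= 20^2 + (-4)^2 = 416


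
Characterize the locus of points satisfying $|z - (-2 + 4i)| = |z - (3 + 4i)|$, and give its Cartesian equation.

|z - z1| = |z - z2| means z is equidistant from z1 and z2,
i.e. the perpendicular bisector of the segment from (-2, 4) to (3, 4) (midpoint (1/2, 4)).
With z = x + yi, square both sides:
(x - (-2))^2 + (y - 4)^2 = (x - 3)^2 + (y - 4)^2
The x^2 and y^2 terms cancel: 10x + 0y = 25 - 20 = 5
Simplify: x = 1/2
Locus: Perpendicular bisector of the segment from (-2, 4) to (3, 4): the line x = 1/2


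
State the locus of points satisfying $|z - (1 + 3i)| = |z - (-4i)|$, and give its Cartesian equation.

|z - z1| = |z - z2| means z is equidistant from z1 and z2,
i.e. the perpendicular bisector of the segment from (1, 3) to (0, -4) (midpoint (1/2, -1/2)).
With z = x + yi, square both sides:
(x - 1)^2 + (y - 3)^2 = (x - 0)^2 + (y - (-4))^2
The x^2 and y^2 terms cancel: -2x + (-14)y = 16 - 10 = 6
Simplify: x + 7y = -3
Locus: Perpendicular bisector of the segment from (1, 3) to (0, -4): the line x + 7y = -3


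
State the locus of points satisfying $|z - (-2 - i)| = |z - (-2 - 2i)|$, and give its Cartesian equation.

|z - z1| = |z - z2| means z is equidistant from z1 and z2,
i.e. the perpendicular bisector of the segment from (-2, -1) to (-2, -2) (midpoint (-2, -3/2)).
With z = x + yi, square both sides:
(x - (-2))^2 + (y - (-1))^2 = (x - (-2))^2 + (y - (-2))^2
The x^2 and y^2 terms cancel: 0x + (-2)y = 8 - 5 = 3
Simplify: y = -3/2
Locus: Perpendicular bisector of the segment from (-2, -1) to (-2, -2): the line y = -3/2


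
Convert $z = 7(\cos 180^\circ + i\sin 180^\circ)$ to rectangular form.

a = r cos θ = 7 * -1 = -7
b = r sin θ = 7 * 0 = 0
z = -7


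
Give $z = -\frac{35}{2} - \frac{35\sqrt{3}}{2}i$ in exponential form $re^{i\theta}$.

r = |z| = sqrt((-35/2)^2 + (-35*sqrt(3)/2)^2) = sqrt(1225/4 + 3675/4) = sqrt(1225) = 35
θ = arctan(b/a) = arctan(-30.3109/-17.5) (quadrant-adjusted) = -120° = -2π/3
z = 35e^(-i*2π/3)


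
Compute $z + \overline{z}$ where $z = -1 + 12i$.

z + conjugate(z) = (a + bi) + (a - bi) = 2a
= 2 * (-1) = -2


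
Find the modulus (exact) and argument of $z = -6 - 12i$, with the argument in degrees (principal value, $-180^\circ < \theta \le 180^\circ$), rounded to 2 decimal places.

|z| = sqrt((-6)^2 + (-12)^2) = sqrt(180)
arg(z) = arctan(b/a) = arctan(-12/-6) (quadrant-adjusted) = -116.57°


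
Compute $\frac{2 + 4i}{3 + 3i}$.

Multiply numerator and denominator by conjugate (3 - 3i):
= (2 + 4i)(3 - 3i) / (3^2 + 3^2)
= (18 + 6i) / 18
Divide through by 6: (3 + i) / 3
= 1 + (1/3)i


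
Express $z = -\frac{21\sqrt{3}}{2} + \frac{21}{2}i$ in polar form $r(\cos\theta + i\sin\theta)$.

r = |z| = sqrt(a^2 + b^2) = sqrt((-21*sqrt(3)/2)^2 + (21/2)^2) = sqrt(1323/4 + 441/4) = sqrt(441) = 21
θ = arctan(b/a) = arctan(10.5/-18.1865) (quadrant-adjusted) = 150°
z = 21(cos 150° + i sin 150°)


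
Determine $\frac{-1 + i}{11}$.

Divisor is real, so divide each part by 11:
= -1/11 + (1/11)i


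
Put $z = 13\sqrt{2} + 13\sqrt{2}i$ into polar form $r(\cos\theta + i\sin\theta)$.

r = |z| = sqrt(a^2 + b^2) = sqrt((13*sqrt(2))^2 + (13*sqrt(2))^2) = sqrt(338 + 338) = sqrt(676) = 26
θ = arctan(b/a) = arctan(18.3848/18.3848) (quadrant-adjusted) = 45°
z = 26(cos 45° + i sin 45°)


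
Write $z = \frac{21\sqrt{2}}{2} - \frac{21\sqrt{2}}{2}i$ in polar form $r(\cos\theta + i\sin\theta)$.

r = |z| = sqrt(a^2 + b^2) = sqrt((21*sqrt(2)/2)^2 + (-21*sqrt(2)/2)^2) = sqrt(441/2 + 441/2) = sqrt(441) = 21
θ = arctan(b/a) = arctan(-14.8492/14.8492) (quadrant-adjusted) = 315°
z = 21(cos 315° + i sin 315°)


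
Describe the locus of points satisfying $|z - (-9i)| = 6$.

|z - z0| = r describes a circle centered at z0 with radius r
Here z0 = -9i and r = 6
Locus: Circle centered at (0, -9) with radius 6


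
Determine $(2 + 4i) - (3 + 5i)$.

(2 - 3) + (4 - 5)i = -1 - i


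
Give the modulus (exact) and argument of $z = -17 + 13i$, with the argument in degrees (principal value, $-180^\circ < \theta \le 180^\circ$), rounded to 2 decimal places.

|z| = sqrt((-17)^2 + 13^2) = sqrt(458)
arg(z) = arctan(b/a) = arctan(13/-17) (quadrant-adjusted) = 142.59°


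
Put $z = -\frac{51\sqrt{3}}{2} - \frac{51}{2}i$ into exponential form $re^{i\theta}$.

r = |z| = sqrt((-51*sqrt(3)/2)^2 + (-51/2)^2) = sqrt(7803/4 + 2601/4) = sqrt(2601) = 51
θ = arctan(b/a) = arctan(-25.5/-44.1673) (quadrant-adjusted) = -150° = -5π/6
z = 51e^(-i*5π/6)


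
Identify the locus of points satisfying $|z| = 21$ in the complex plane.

|z| = 21 means sqrt(x^2 + y^2) = 21
This is a circle of radius 21 centered at the origin


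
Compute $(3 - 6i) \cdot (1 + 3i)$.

(a1*a2 - b1*b2) + (a1*b2 + b1*a2)i
= (3 - (-18)) + (9 + (-6))i
= 21 + 3i


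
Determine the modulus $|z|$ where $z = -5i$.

|z| = sqrt(a^2 + b^2) = sqrt(0^2 + (-5)^2) = sqrt(25) = 5


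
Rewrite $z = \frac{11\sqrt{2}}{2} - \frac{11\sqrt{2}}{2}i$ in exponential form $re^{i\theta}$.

r = |z| = sqrt((11*sqrt(2)/2)^2 + (-11*sqrt(2)/2)^2) = sqrt(121/2 + 121/2) = sqrt(121) = 11
θ = arctan(b/a) = arctan(-7.7782/7.7782) (quadrant-adjusted) = -45° = -π/4
z = 11e^(-i*π/4)


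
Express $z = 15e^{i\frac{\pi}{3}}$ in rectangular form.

a = r cos θ = 15 * 1/2 = 15/2
b = r sin θ = 15 * sqrt(3)/2 = 15*sqrt(3)/2
z = 15/2 + (15*sqrt(3)/2)i


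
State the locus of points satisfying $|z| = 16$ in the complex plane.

|z| = 16 means sqrt(x^2 + y^2) = 16
This is a circle of radius 16 centered at the origin


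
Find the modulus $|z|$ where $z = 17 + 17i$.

|z| = sqrt(a^2 + b^2) = sqrt(17^2 + 17^2) = sqrt(578) = sqrt(578)


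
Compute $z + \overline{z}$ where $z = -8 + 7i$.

z + conjugate(z) = (a + bi) + (a - bi) = 2a
= 2 * (-8) = -16


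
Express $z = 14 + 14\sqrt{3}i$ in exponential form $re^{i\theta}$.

r = |z| = sqrt((14)^2 + (14*sqrt(3))^2) = sqrt(196 + 588) = sqrt(784) = 28
θ = arctan(b/a) = arctan(24.2487/14) (quadrant-adjusted) = 60° = π/3
z = 28e^(i*π/3)


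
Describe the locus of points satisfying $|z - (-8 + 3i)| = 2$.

|z - z0| = r describes a circle centered at z0 with radius r
Here z0 = -8 + 3i and r = 2
Locus: Circle centered at (-8, 3) with radius 2


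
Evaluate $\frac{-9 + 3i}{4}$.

Divisor is real, so divide each part by 4:
= -9/4 + (3/4)i


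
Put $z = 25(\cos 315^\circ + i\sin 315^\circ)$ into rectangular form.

a = r cos θ = 25 * sqrt(2)/2 = 25*sqrt(2)/2
b = r sin θ = 25 * -sqrt(2)/2 = -25*sqrt(2)/2
z = 25*sqrt(2)/2 - (25*sqrt(2)/2)i


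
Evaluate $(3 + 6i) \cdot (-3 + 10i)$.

(a1*a2 - b1*b2) + (a1*b2 + b1*a2)i
= (-9 - 60) + (30 + (-18))i
= -69 + 12i


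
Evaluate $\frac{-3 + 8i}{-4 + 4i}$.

Multiply numerator and denominator by conjugate (-4 - 4i):
= (-3 + 8i)(-4 - 4i) / ((-4)^2 + 4^2)
= (44 - 20i) / 32
Divide through by 4: (11 - 5i) / 8
= 11/8 - (5/8)i


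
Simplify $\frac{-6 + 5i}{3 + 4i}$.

Multiply numerator and denominator by conjugate (3 - 4i):
= (-6 + 5i)(3 - 4i) / (3^2 + 4^2)
= (2 + 39i) / 25
= 2/25 + (39/25)i


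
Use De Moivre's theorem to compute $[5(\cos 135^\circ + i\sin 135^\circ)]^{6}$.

By De Moivre: z^n = r^n(cos(nθ) + i sin(nθ))
= 5^6(cos(6*135°) + i sin(6*135°))
= 15625(cos 90° + i sin 90°)
= 15625i


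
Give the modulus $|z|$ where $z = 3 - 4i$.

|z| = sqrt(a^2 + b^2) = sqrt(3^2 + (-4)^2) = sqrt(25) = 5


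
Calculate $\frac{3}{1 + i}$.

Multiply numerator and denominator by conjugate (1 - i):
= (3)(1 - i) / (1^2 + 1^2)
= (3 - 3i) / 2
= 3/2 - (3/2)i


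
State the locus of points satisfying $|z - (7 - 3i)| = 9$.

|z - z0| = r describes a circle centered at z0 with radius r
Here z0 = 7 - 3i and r = 9
Locus: Circle centered at (7, -3) with radius 9


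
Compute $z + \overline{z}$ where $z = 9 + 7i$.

z + conjugate(z) = (a + bi) + (a - bi) = 2a
= 2 * 9 = 18


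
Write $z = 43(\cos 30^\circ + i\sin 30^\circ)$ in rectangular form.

a = r cos θ = 43 * sqrt(3)/2 = 43*sqrt(3)/2
b = r sin θ = 43 * 1/2 = 43/2
z = 43*sqrt(3)/2 + (43/2)i


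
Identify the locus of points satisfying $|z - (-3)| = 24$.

|z - z0| = r describes a circle centered at z0 with radius r
Here z0 = -3 and r = 24
Locus: Circle centered at (-3, 0) with radius 24


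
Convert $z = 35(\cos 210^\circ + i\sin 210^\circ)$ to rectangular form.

a = r cos θ = 35 * -sqrt(3)/2 = -35*sqrt(3)/2
b = r sin θ = 35 * -1/2 = -35/2
z = -35*sqrt(3)/2 - (35/2)i


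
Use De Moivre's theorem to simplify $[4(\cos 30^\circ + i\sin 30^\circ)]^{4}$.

By De Moivre: z^n = r^n(cos(nθ) + i sin(nθ))
= 4^4(cos(4*30°) + i sin(4*30°))
= 256(cos 120° + i sin 120°)
= -128 + 128*sqrt(3)i


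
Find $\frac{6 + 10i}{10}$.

Divisor is real, so divide each part by 10:
= 3/5 + i


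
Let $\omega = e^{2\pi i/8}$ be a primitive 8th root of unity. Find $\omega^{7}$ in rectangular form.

ω^7 = e^(2πi·7/8) = e^(i·7π/4)
= cos(7π/4) + i sin(7π/4)
= sqrt(2)/2 - (sqrt(2)/2)i


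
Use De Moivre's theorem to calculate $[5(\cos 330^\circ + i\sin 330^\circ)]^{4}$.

By De Moivre: z^n = r^n(cos(nθ) + i sin(nθ))
= 5^4(cos(4*330°) + i sin(4*330°))
= 625(cos 240° + i sin 240°)
= -625/2 - (625*sqrt(3)/2)i


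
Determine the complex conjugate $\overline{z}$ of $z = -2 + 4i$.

If z = a + bi, then conjugate(z) = a - bi
conjugate(-2 + 4i) = -2 - 4i


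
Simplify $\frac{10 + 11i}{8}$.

Divisor is real, so divide each part by 8:
= 5/4 + (11/8)i


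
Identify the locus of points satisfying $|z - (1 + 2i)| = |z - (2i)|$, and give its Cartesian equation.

|z - z1| = |z - z2| means z is equidistant from z1 and z2,
i.e. the perpendicular bisector of the segment from (1, 2) to (0, 2) (midpoint (1/2, 2)).
With z = x + yi, square both sides:
(x - 1)^2 + (y - 2)^2 = (x - 0)^2 + (y - 2)^2
The x^2 and y^2 terms cancel: -2x + 0y = 4 - 5 = -1
Simplify: x = 1/2
Locus: Perpendicular bisector of the segment from (1, 2) to (0, 2): the line x = 1/2


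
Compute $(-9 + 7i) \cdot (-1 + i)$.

(a1*a2 - b1*b2) + (a1*b2 + b1*a2)i
= (9 - 7) + (-9 + (-7))i
= 2 - 16i


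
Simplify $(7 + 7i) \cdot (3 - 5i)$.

(a1*a2 - b1*b2) + (a1*b2 + b1*a2)i
= (21 - (-35)) + (-35 + 21)i
= 56 - 14i


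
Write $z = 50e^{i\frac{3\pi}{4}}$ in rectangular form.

a = r cos θ = 50 * -sqrt(2)/2 = -25*sqrt(2)
b = r sin θ = 50 * sqrt(2)/2 = 25*sqrt(2)
z = -25*sqrt(2) + 25*sqrt(2)i


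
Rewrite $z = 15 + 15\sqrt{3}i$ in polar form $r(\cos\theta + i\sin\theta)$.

r = |z| = sqrt(a^2 + b^2) = sqrt((15)^2 + (15*sqrt(3))^2) = sqrt(225 + 675) = sqrt(900) = 30
θ = arctan(b/a) = arctan(25.9808/15) (quadrant-adjusted) = 60°
z = 30(cos 60° + i sin 60°)


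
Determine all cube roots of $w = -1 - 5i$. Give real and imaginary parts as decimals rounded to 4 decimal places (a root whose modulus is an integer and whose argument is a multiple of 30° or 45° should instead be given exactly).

|w| = sqrt(26) ≈ 5.099020, arg(w) ≈ 258.690068°
Root modulus = sqrt(26)^(1/3) ≈ 1.721190
Root arguments: θ_k = (arg(w) + 360°k)/3 for k = 0, 1, ..., 2
Compute each root as (root modulus)(cos θ_k + i sin θ_k) using full-precision intermediates, then round to 4 decimal places.
Roots: 0.1132 + 1.7175i, -1.5440 - 0.7607i, 1.4308 - 0.9567i


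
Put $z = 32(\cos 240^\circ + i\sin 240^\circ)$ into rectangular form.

a = r cos θ = 32 * -1/2 = -16
b = r sin θ = 32 * -sqrt(3)/2 = -16*sqrt(3)
z = -16 - 16*sqrt(3)i


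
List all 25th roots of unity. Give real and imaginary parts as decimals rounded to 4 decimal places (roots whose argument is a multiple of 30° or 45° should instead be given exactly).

ω_k = e^(2πik/25) = cos(2πk/25) + i sin(2πk/25) for k = 0, 1, ..., 24
Roots: 1, 0.9686 + 0.2487i, 0.8763 + 0.4818i, 0.7290 + 0.6845i, 0.5358 + 0.8443i, 0.3090 + 0.9511i, 0.0628 + 0.9980i, -0.1874 + 0.9823i, -0.4258 + 0.9048i, -0.6374 + 0.7705i, -0.8090 + 0.5878i, -0.9298 + 0.3681i, -0.9921 + 0.1253i, -0.9921 - 0.1253i, -0.9298 - 0.3681i, -0.8090 - 0.5878i, -0.6374 - 0.7705i, -0.4258 - 0.9048i, -0.1874 - 0.9823i, 0.0628 - 0.9980i, 0.3090 - 0.9511i, 0.5358 - 0.8443i, 0.7290 - 0.6845i, 0.8763 - 0.4818i, 0.9686 - 0.2487i


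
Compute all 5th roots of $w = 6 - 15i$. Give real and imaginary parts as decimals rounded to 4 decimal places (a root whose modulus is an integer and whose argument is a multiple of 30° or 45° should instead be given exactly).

|w| = sqrt(261) ≈ 16.155494, arg(w) ≈ 291.801409°
Root modulus = sqrt(261)^(1/5) ≈ 1.744472
Root arguments: θ_k = (arg(w) + 360°k)/5 for k = 0, 1, ..., 4
Compute each root as (root modulus)(cos θ_k + i sin θ_k) using full-precision intermediates, then round to 4 decimal places.
Roots: 0.9151 + 1.4852i, -1.1297 + 1.3293i, -1.6133 - 0.6636i, 0.1326 - 1.7394i, 1.6953 - 0.4114i


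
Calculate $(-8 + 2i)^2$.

(a + bi)^2 = a^2 - b^2 + 2abi
= (-8)^2 - 2^2 + 2*(-8)*2i
= 60 - 32i


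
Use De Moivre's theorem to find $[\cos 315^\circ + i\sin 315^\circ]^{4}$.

By De Moivre: z^n = r^n(cos(nθ) + i sin(nθ))
= 1^4(cos(4*315°) + i sin(4*315°))
= 1(cos 180° + i sin 180°)
= -1


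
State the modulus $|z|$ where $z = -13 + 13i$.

|z| = sqrt(a^2 + b^2) = sqrt((-13)^2 + 13^2) = sqrt(338) = sqrt(338)


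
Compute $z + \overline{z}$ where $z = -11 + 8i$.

z + conjugate(z) = (a + bi) + (a - bi) = 2a
= 2 * (-11) = -22


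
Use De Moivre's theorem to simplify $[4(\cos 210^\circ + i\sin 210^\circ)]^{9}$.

By De Moivre: z^n = r^n(cos(nθ) + i sin(nθ))
= 4^9(cos(9*210°) + i sin(9*210°))
= 262144(cos 90° + i sin 90°)
= 262144i


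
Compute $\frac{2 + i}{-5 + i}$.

Multiply numerator and denominator by conjugate (-5 - i):
= (2 + i)(-5 - i) / ((-5)^2 + 1^2)
= (-9 - 7i) / 26
= -9/26 - (7/26)i


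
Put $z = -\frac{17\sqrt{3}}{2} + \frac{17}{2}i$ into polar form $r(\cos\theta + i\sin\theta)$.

r = |z| = sqrt(a^2 + b^2) = sqrt((-17*sqrt(3)/2)^2 + (17/2)^2) = sqrt(867/4 + 289/4) = sqrt(289) = 17
θ = arctan(b/a) = arctan(8.5/-14.7224) (quadrant-adjusted) = 150°
z = 17(cos 150° + i sin 150°)


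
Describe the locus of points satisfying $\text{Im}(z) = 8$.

Im(z) = y where z = x + yi; the equation y = 8 is satisfied by all points with that y-coordinate
Locus: Horizontal line y = 8


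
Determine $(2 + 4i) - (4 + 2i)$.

(2 - 4) + (4 - 2)i = -2 + 2i


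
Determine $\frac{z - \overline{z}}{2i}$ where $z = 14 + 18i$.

z - conjugate(z) = 2bi
(z - conjugate(z))/(2i) = 2bi/(2i) = b = 18


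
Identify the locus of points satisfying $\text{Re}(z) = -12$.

Re(z) = x where z = x + yi; the equation x = -12 is satisfied by all points with that x-coordinate
Locus: Vertical line x = -12


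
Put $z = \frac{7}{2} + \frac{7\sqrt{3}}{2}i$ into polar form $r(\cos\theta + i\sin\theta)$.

r = |z| = sqrt(a^2 + b^2) = sqrt((7/2)^2 + (7*sqrt(3)/2)^2) = sqrt(49/4 + 147/4) = sqrt(49) = 7
θ = arctan(b/a) = arctan(6.0622/3.5) (quadrant-adjusted) = 60°
z = 7(cos 60° + i sin 60°)


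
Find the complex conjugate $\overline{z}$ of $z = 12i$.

If z = a + bi, then conjugate(z) = a - bi
conjugate(12i) = -12i


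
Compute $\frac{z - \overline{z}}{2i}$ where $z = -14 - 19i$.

z - conjugate(z) = 2bi
(z - conjugate(z))/(2i) = 2bi/(2i) = b = -19


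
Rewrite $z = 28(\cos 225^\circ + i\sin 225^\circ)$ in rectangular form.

a = r cos θ = 28 * -sqrt(2)/2 = -14*sqrt(2)
b = r sin θ = 28 * -sqrt(2)/2 = -14*sqrt(2)
z = -14*sqrt(2) - 14*sqrt(2)i


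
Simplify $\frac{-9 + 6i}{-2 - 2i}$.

Multiply numerator and denominator by conjugate (-2 + 2i):
= (-9 + 6i)(-2 + 2i) / ((-2)^2 + (-2)^2)
= (6 - 30i) / 8
Divide through by 2: (3 - 15i) / 4
= 3/4 - (15/4)i


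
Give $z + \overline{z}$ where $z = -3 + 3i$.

z + conjugate(z) = (a + bi) + (a - bi) = 2a
= 2 * (-3) = -6


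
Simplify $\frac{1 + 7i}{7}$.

Divisor is real, so divide each part by 7:
= 1/7 + i


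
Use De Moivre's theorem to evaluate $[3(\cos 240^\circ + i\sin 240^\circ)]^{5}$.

By De Moivre: z^n = r^n(cos(nθ) + i sin(nθ))
= 3^5(cos(5*240°) + i sin(5*240°))
= 243(cos 120° + i sin 120°)
= -243/2 + (243*sqrt(3)/2)i


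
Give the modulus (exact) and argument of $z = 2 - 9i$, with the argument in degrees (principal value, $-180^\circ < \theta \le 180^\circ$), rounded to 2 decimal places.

|z| = sqrt(2^2 + (-9)^2) = sqrt(85)
arg(z) = arctan(b/a) = arctan(-9/2) (quadrant-adjusted) = -77.47°


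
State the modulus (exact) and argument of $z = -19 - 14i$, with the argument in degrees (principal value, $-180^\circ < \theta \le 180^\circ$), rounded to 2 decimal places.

|z| = sqrt((-19)^2 + (-14)^2) = sqrt(557)
arg(z) = arctan(b/a) = arctan(-14/-19) (quadrant-adjusted) = -143.62°


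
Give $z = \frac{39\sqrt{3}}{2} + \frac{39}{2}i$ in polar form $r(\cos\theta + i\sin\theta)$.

r = |z| = sqrt(a^2 + b^2) = sqrt((39*sqrt(3)/2)^2 + (39/2)^2) = sqrt(4563/4 + 1521/4) = sqrt(1521) = 39
θ = arctan(b/a) = arctan(19.5/33.775) (quadrant-adjusted) = 30°
z = 39(cos 30° + i sin 30°)


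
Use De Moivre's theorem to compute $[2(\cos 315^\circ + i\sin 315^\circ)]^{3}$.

By De Moivre: z^n = r^n(cos(nθ) + i sin(nθ))
= 2^3(cos(3*315°) + i sin(3*315°))
= 8(cos 225° + i sin 225°)
= -4*sqrt(2) - 4*sqrt(2)i


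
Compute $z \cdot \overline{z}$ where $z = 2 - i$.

z * conjugate(z) = |z|^2 = a^2 + b^2
= 2^2 + (-1)^2 = 5


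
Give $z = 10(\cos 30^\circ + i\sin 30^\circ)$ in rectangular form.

a = r cos θ = 10 * sqrt(3)/2 = 5*sqrt(3)
b = r sin θ = 10 * 1/2 = 5
z = 5*sqrt(3) + 5i


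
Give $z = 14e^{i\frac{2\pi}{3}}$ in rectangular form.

a = r cos θ = 14 * -1/2 = -7
b = r sin θ = 14 * sqrt(3)/2 = 7*sqrt(3)
z = -7 + 7*sqrt(3)i


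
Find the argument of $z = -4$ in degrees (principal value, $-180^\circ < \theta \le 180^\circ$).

b = 0 and a < 0, so z lies on the negative real axis: θ = 180°


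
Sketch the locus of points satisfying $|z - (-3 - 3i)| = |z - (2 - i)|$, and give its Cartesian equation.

|z - z1| = |z - z2| means z is equidistant from z1 and z2,
i.e. the perpendicular bisector of the segment from (-3, -3) to (2, -1) (midpoint (-1/2, -2)).
With z = x + yi, square both sides:
(x - (-3))^2 + (y - (-3))^2 = (x - 2)^2 + (y - (-1))^2
The x^2 and y^2 terms cancel: 10x + 4y = 5 - 18 = -13
Simplify: 10x + 4y = -13
Locus: Perpendicular bisector of the segment from (-3, -3) to (2, -1): the line 10x + 4y = -13


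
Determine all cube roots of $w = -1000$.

|w| = 1000, arg(w) = 180°
Root modulus = 1000^(1/3) = 10
Root arguments: θ_k = (180° + 360°k)/3 for k = 0, 1, ..., 2
Roots: 5 + 5*sqrt(3)i, -10, 5 - 5*sqrt(3)i


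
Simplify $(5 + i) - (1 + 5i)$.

(5 - 1) + (1 - 5)i = 4 - 4i


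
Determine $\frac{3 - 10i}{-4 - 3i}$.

Multiply numerator and denominator by conjugate (-4 + 3i):
= (3 - 10i)(-4 + 3i) / ((-4)^2 + (-3)^2)
= (18 + 49i) / 25
= 18/25 + (49/25)i


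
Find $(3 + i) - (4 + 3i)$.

(3 - 4) + (1 - 3)i = -1 - 2i


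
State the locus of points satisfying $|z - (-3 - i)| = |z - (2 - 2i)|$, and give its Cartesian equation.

|z - z1| = |z - z2| means z is equidistant from z1 and z2,
i.e. the perpendicular bisector of the segment from (-3, -1) to (2, -2) (midpoint (-1/2, -3/2)).
With z = x + yi, square both sides:
(x - (-3))^2 + (y - (-1))^2 = (x - 2)^2 + (y - (-2))^2
The x^2 and y^2 terms cancel: 10x + (-2)y = 8 - 10 = -2
Simplify: 5x - y = -1
Locus: Perpendicular bisector of the segment from (-3, -1) to (2, -2): the line 5x - y = -1


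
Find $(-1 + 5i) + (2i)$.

(-1 + 0) + (5 + 2)i = -1 + 7i


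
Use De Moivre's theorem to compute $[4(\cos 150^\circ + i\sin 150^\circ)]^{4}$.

By De Moivre: z^n = r^n(cos(nθ) + i sin(nθ))
= 4^4(cos(4*150°) + i sin(4*150°))
= 256(cos 240° + i sin 240°)
= -128 - 128*sqrt(3)i


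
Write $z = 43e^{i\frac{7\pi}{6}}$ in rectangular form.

a = r cos θ = 43 * -sqrt(3)/2 = -43*sqrt(3)/2
b = r sin θ = 43 * -1/2 = -43/2
z = -43*sqrt(3)/2 - (43/2)i


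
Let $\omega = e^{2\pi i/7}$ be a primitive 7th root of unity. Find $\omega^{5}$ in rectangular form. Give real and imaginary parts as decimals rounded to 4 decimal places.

ω^5 = e^(2πi·5/7) = e^(i·10π/7)
= cos(10π/7) + i sin(10π/7)
= -0.2225 - 0.9749i


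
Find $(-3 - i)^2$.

(a + bi)^2 = a^2 - b^2 + 2abi
= (-3)^2 - (-1)^2 + 2*(-3)*(-1)i
= 8 + 6i


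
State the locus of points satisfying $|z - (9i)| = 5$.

|z - z0| = r describes a circle centered at z0 with radius r
Here z0 = 9i and r = 5
Locus: Circle centered at (0, 9) with radius 5


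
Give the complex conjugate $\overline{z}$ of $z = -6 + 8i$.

If z = a + bi, then conjugate(z) = a - bi
conjugate(-6 + 8i) = -6 - 8i


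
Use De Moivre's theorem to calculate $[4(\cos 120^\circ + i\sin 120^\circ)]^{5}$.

By De Moivre: z^n = r^n(cos(nθ) + i sin(nθ))
= 4^5(cos(5*120°) + i sin(5*120°))
= 1024(cos 240° + i sin 240°)
= -512 - 512*sqrt(3)i


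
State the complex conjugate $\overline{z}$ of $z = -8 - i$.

If z = a + bi, then conjugate(z) = a - bi
conjugate(-8 - i) = -8 + i


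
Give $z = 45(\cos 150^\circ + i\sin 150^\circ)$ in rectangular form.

a = r cos θ = 45 * -sqrt(3)/2 = -45*sqrt(3)/2
b = r sin θ = 45 * 1/2 = 45/2
z = -45*sqrt(3)/2 + (45/2)i


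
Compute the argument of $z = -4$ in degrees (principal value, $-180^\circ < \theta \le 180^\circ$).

b = 0 and a < 0, so z lies on the negative real axis: θ = 180°


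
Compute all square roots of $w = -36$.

|w| = 36, arg(w) = 180°
Root modulus = 36^(1/2) = 6
Root arguments: θ_k = (180° + 360°k)/2 for k = 0, 1, ..., 1
Roots: 6i, -6i


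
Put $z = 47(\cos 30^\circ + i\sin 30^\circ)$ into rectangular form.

a = r cos θ = 47 * sqrt(3)/2 = 47*sqrt(3)/2
b = r sin θ = 47 * 1/2 = 47/2
z = 47*sqrt(3)/2 + (47/2)i


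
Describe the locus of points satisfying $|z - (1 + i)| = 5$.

|z - z0| = r describes a circle centered at z0 with radius r
Here z0 = 1 + i and r = 5
Locus: Circle centered at (1, 1) with radius 5


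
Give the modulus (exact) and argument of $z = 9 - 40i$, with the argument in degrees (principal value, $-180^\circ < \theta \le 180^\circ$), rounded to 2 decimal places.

|z| = sqrt(9^2 + (-40)^2) = 41
arg(z) = arctan(b/a) = arctan(-40/9) (quadrant-adjusted) = -77.32°


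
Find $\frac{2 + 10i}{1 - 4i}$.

Multiply numerator and denominator by conjugate (1 + 4i):
= (2 + 10i)(1 + 4i) / (1^2 + (-4)^2)
= (-38 + 18i) / 17
= -38/17 + (18/17)i


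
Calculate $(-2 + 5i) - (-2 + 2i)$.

(-2 - (-2)) + (5 - 2)i = 3i


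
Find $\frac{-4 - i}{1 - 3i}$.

Multiply numerator and denominator by conjugate (1 + 3i):
= (-4 - i)(1 + 3i) / (1^2 + (-3)^2)
= (-1 - 13i) / 10
= -1/10 - (13/10)i


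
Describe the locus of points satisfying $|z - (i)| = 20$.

|z - z0| = r describes a circle centered at z0 with radius r
Here z0 = i and r = 20
Locus: Circle centered at (0, 1) with radius 20


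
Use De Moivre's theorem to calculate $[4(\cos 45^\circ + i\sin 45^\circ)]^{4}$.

By De Moivre: z^n = r^n(cos(nθ) + i sin(nθ))
= 4^4(cos(4*45°) + i sin(4*45°))
= 256(cos 180° + i sin 180°)
= -256


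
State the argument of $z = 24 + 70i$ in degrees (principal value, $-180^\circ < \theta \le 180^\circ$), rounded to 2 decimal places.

θ = arctan(b/a) = arctan(70/24) (quadrant-adjusted) = 71.08°


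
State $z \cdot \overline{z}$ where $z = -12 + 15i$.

z * conjugate(z) = |z|^2 = a^2 + b^2
= (-12)^2 + 15^2 = 369


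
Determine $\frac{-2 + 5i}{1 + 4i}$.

Multiply numerator and denominator by conjugate (1 - 4i):
= (-2 + 5i)(1 - 4i) / (1^2 + 4^2)
= (18 + 13i) / 17
= 18/17 + (13/17)i


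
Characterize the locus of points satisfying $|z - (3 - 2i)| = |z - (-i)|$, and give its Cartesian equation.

|z - z1| = |z - z2| means z is equidistant from z1 and z2,
i.e. the perpendicular bisector of the segment from (3, -2) to (0, -1) (midpoint (3/2, -3/2)).
With z = x + yi, square both sides:
(x - 3)^2 + (y - (-2))^2 = (x - 0)^2 + (y - (-1))^2
The x^2 and y^2 terms cancel: -6x + 2y = 1 - 13 = -12
Simplify: 3x - y = 6
Locus: Perpendicular bisector of the segment from (3, -2) to (0, -1): the line 3x - y = 6


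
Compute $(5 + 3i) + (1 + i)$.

(5 + 1) + (3 + 1)i = 6 + 4i


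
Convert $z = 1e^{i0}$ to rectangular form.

a = r cos θ = 1 * 1 = 1
b = r sin θ = 1 * 0 = 0
z = 1


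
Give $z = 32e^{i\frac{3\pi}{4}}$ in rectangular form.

a = r cos θ = 32 * -sqrt(2)/2 = -16*sqrt(2)
b = r sin θ = 32 * sqrt(2)/2 = 16*sqrt(2)
z = -16*sqrt(2) + 16*sqrt(2)i


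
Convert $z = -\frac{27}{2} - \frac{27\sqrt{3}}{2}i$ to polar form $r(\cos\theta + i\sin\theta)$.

r = |z| = sqrt(a^2 + b^2) = sqrt((-27/2)^2 + (-27*sqrt(3)/2)^2) = sqrt(729/4 + 2187/4) = sqrt(729) = 27
θ = arctan(b/a) = arctan(-23.3827/-13.5) (quadrant-adjusted) = 240°
z = 27(cos 240° + i sin 240°)


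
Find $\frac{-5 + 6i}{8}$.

Divisor is real, so divide each part by 8:
= -5/8 + (3/4)i


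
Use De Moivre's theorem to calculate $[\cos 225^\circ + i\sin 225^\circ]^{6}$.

By De Moivre: z^n = r^n(cos(nθ) + i sin(nθ))
= 1^6(cos(6*225°) + i sin(6*225°))
= 1(cos 270° + i sin 270°)
= -i


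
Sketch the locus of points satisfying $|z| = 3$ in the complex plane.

|z| = 3 means sqrt(x^2 + y^2) = 3
This is a circle of radius 3 centered at the origin


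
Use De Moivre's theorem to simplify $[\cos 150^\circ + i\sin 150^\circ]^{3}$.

By De Moivre: z^n = r^n(cos(nθ) + i sin(nθ))
= 1^3(cos(3*150°) + i sin(3*150°))
= 1(cos 90° + i sin 90°)
= i


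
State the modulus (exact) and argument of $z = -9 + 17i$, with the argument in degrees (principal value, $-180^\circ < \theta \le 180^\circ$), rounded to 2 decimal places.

|z| = sqrt((-9)^2 + 17^2) = sqrt(370)
arg(z) = arctan(b/a) = arctan(17/-9) (quadrant-adjusted) = 117.90°


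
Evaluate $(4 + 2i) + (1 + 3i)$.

(4 + 1) + (2 + 3)i = 5 + 5i


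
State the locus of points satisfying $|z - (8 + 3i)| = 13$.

|z - z0| = r describes a circle centered at z0 with radius r
Here z0 = 8 + 3i and r = 13
Locus: Circle centered at (8, 3) with radius 13


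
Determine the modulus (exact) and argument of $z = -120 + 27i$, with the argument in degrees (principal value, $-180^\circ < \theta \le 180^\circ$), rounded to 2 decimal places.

|z| = sqrt((-120)^2 + 27^2) = 123
arg(z) = arctan(b/a) = arctan(27/-120) (quadrant-adjusted) = 167.32°


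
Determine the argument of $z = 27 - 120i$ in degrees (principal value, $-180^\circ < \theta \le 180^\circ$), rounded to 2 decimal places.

θ = arctan(b/a) = arctan(-120/27) (quadrant-adjusted) = -77.32°


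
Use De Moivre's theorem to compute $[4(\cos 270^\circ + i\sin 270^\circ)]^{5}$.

By De Moivre: z^n = r^n(cos(nθ) + i sin(nθ))
= 4^5(cos(5*270°) + i sin(5*270°))
= 1024(cos 270° + i sin 270°)
= -1024i


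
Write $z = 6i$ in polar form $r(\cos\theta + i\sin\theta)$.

r = |z| = sqrt(a^2 + b^2) = sqrt((0)^2 + (6)^2) = sqrt(0 + 36) = sqrt(36) = 6
a = 0 and b > 0, so z lies on the positive imaginary axis: θ = 90°
z = 6(cos 90° + i sin 90°)


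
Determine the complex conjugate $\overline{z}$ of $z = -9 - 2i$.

If z = a + bi, then conjugate(z) = a - bi
conjugate(-9 - 2i) = -9 + 2i


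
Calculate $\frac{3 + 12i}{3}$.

Divisor is real, so divide each part by 3:
= 1 + 4i


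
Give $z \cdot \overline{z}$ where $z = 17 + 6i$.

z * conjugate(z) = |z|^2 = a^2 + b^2
= 17^2 + 6^2 = 325


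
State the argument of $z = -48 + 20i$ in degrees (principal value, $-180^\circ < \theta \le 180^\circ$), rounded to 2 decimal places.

θ = arctan(b/a) = arctan(20/-48) (quadrant-adjusted) = 157.38°


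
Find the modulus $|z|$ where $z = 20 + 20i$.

|z| = sqrt(a^2 + b^2) = sqrt(20^2 + 20^2) = sqrt(800) = sqrt(800)


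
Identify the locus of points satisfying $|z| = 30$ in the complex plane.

|z| = 30 means sqrt(x^2 + y^2) = 30
This is a circle of radius 30 centered at the origin


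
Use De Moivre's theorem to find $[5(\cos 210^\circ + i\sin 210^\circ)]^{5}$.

By De Moivre: z^n = r^n(cos(nθ) + i sin(nθ))
= 5^5(cos(5*210°) + i sin(5*210°))
= 3125(cos 330° + i sin 330°)
= 3125*sqrt(3)/2 - (3125/2)i


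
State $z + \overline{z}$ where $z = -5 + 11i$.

z + conjugate(z) = (a + bi) + (a - bi) = 2a
= 2 * (-5) = -10


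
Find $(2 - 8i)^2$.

(a + bi)^2 = a^2 - b^2 + 2abi
= 2^2 - (-8)^2 + 2*2*(-8)i
= -60 - 32i


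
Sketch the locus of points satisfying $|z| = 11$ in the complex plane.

|z| = 11 means sqrt(x^2 + y^2) = 11
This is a circle of radius 11 centered at the origin


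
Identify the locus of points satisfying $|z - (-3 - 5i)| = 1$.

|z - z0| = r describes a circle centered at z0 with radius r
Here z0 = -3 - 5i and r = 1
Locus: Circle centered at (-3, -5) with radius 1


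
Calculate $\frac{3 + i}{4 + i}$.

Multiply numerator and denominator by conjugate (4 - i):
= (3 + i)(4 - i) / (4^2 + 1^2)
= (13 + i) / 17
= 13/17 + (1/17)i


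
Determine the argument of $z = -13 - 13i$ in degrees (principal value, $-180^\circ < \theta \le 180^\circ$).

θ = arctan(b/a) = arctan(-13/-13) (quadrant-adjusted) = -135°


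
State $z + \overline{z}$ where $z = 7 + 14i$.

z + conjugate(z) = (a + bi) + (a - bi) = 2a
= 2 * 7 = 14


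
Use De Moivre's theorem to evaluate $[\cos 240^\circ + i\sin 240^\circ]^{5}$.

By De Moivre: z^n = r^n(cos(nθ) + i sin(nθ))
= 1^5(cos(5*240°) + i sin(5*240°))
= 1(cos 120° + i sin 120°)
= -1/2 + (sqrt(3)/2)i


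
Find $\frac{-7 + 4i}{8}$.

Divisor is real, so divide each part by 8:
= -7/8 + (1/2)i


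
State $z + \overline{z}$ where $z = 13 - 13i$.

z + conjugate(z) = (a + bi) + (a - bi) = 2a
= 2 * 13 = 26


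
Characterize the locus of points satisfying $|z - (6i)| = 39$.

|z - z0| = r describes a circle centered at z0 with radius r
Here z0 = 6i and r = 39
Locus: Circle centered at (0, 6) with radius 39


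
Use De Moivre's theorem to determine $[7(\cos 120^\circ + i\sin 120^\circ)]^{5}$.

By De Moivre: z^n = r^n(cos(nθ) + i sin(nθ))
= 7^5(cos(5*120°) + i sin(5*120°))
= 16807(cos 240° + i sin 240°)
= -16807/2 - (16807*sqrt(3)/2)i


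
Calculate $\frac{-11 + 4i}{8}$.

Divisor is real, so divide each part by 8:
= -11/8 + (1/2)i


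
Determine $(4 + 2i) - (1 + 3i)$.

(4 - 1) + (2 - 3)i = 3 - i


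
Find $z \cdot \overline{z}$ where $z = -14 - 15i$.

z * conjugate(z) = |z|^2 = a^2 + b^2
= (-14)^2 + (-15)^2 = 421


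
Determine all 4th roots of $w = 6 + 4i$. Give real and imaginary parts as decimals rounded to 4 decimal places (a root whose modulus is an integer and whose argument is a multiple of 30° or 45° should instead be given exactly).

|w| = sqrt(52) ≈ 7.211103, arg(w) ≈ 33.690068°
Root modulus = sqrt(52)^(1/4) ≈ 1.638704
Root arguments: θ_k = (arg(w) + 360°k)/4 for k = 0, 1, ..., 3
Compute each root as (root modulus)(cos θ_k + i sin θ_k) using full-precision intermediates, then round to 4 decimal places.
Roots: 1.6210 + 0.2400i, -0.2400 + 1.6210i, -1.6210 - 0.2400i, 0.2400 - 1.6210i


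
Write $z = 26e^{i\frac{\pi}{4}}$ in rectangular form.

a = r cos θ = 26 * sqrt(2)/2 = 13*sqrt(2)
b = r sin θ = 26 * sqrt(2)/2 = 13*sqrt(2)
z = 13*sqrt(2) + 13*sqrt(2)i


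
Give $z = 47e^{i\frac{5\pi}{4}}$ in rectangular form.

a = r cos θ = 47 * -sqrt(2)/2 = -47*sqrt(2)/2
b = r sin θ = 47 * -sqrt(2)/2 = -47*sqrt(2)/2
z = -47*sqrt(2)/2 - (47*sqrt(2)/2)i


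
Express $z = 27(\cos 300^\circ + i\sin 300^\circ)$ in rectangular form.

a = r cos θ = 27 * 1/2 = 27/2
b = r sin θ = 27 * -sqrt(3)/2 = -27*sqrt(3)/2
z = 27/2 - (27*sqrt(3)/2)i


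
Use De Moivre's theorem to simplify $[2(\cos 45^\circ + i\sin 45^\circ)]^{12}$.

By De Moivre: z^n = r^n(cos(nθ) + i sin(nθ))
= 2^12(cos(12*45°) + i sin(12*45°))
= 4096(cos 180° + i sin 180°)
= -4096


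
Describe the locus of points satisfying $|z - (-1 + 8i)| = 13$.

|z - z0| = r describes a circle centered at z0 with radius r
Here z0 = -1 + 8i and r = 13
Locus: Circle centered at (-1, 8) with radius 13


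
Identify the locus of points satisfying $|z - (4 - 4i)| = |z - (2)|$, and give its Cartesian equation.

|z - z1| = |z - z2| means z is equidistant from z1 and z2,
i.e. the perpendicular bisector of the segment from (4, -4) to (2, 0) (midpoint (3, -2)).
With z = x + yi, square both sides:
(x - 4)^2 + (y - (-4))^2 = (x - 2)^2 + (y - 0)^2
The x^2 and y^2 terms cancel: -4x + 8y = 4 - 32 = -28
Simplify: x - 2y = 7
Locus: Perpendicular bisector of the segment from (4, -4) to (2, 0): the line x - 2y = 7


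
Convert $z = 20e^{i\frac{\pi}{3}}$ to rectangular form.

a = r cos θ = 20 * 1/2 = 10
b = r sin θ = 20 * sqrt(3)/2 = 10*sqrt(3)
z = 10 + 10*sqrt(3)i


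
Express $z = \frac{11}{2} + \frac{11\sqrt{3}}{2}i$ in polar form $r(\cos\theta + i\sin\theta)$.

r = |z| = sqrt(a^2 + b^2) = sqrt((11/2)^2 + (11*sqrt(3)/2)^2) = sqrt(121/4 + 363/4) = sqrt(121) = 11
θ = arctan(b/a) = arctan(9.5263/5.5) (quadrant-adjusted) = 60°
z = 11(cos 60° + i sin 60°)


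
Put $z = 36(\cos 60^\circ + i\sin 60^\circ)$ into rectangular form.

a = r cos θ = 36 * 1/2 = 18
b = r sin θ = 36 * sqrt(3)/2 = 18*sqrt(3)
z = 18 + 18*sqrt(3)i


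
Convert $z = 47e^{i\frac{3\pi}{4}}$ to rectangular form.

a = r cos θ = 47 * -sqrt(2)/2 = -47*sqrt(2)/2
b = r sin θ = 47 * sqrt(2)/2 = 47*sqrt(2)/2
z = -47*sqrt(2)/2 + (47*sqrt(2)/2)i


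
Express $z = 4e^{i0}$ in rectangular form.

a = r cos θ = 4 * 1 = 4
b = r sin θ = 4 * 0 = 0
z = 4


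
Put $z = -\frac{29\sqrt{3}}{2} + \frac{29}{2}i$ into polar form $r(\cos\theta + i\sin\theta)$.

r = |z| = sqrt(a^2 + b^2) = sqrt((-29*sqrt(3)/2)^2 + (29/2)^2) = sqrt(2523/4 + 841/4) = sqrt(841) = 29
θ = arctan(b/a) = arctan(14.5/-25.1147) (quadrant-adjusted) = 150°
z = 29(cos 150° + i sin 150°)
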